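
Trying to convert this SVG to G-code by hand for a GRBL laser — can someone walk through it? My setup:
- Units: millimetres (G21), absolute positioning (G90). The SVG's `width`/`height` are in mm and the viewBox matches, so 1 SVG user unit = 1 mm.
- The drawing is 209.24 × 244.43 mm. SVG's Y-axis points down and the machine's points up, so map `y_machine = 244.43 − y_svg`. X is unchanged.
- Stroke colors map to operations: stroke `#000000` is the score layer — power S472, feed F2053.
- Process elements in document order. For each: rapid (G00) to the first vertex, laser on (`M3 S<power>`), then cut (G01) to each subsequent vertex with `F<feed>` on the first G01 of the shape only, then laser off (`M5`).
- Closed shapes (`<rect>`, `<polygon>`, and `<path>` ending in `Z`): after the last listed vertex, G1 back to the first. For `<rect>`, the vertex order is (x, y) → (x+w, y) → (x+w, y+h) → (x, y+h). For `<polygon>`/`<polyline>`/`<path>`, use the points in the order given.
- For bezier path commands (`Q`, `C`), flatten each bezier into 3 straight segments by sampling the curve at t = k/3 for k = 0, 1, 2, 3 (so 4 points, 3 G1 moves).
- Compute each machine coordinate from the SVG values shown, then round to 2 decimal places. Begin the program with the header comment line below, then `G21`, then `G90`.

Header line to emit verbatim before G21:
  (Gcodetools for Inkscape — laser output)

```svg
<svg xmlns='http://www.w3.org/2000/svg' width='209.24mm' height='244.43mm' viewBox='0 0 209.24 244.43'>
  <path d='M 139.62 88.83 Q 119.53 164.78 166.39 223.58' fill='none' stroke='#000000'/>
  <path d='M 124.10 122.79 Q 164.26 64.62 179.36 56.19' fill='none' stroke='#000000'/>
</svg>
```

viewBox `0 0 209.24 244.43` with mm width/height → 1 unit = 1 mm. Flip: y_m = 244.43 − y_svg.

**Shape 1** — `<path>` quadratic bezier, stroke `#000000` → score (S472, F2053). Control points (SVG): P0=(139.62,88.83), P1=(119.53,164.78), P2=(166.39,223.58); sampled at t=k/3. Machine vertices: (139.62,155.60) → (133.67,106.87) → (142.59,61.96) → (166.39,20.85). Open path.

**Shape 2** — `<path>` quadratic bezier, stroke `#000000` → score (S472, F2053). Control points (SVG): P0=(124.10,122.79), P1=(164.26,64.62), P2=(179.36,56.19); sampled at t=k/3. Machine vertices: (124.10,121.64) → (148.09,154.89) → (166.51,177.09) → (179.36,188.24). Open path.

(Gcodetools for Inkscape — laser output)
G21
G90
G00 X139.62 Y155.60
M3 S472
G01 X133.67 Y106.87 F2053
G01 X142.59 Y61.96
G01 X166.39 Y20.85
M5
G00 X124.10 Y121.64
M3 S472
G01 X148.09 Y154.89 F2053
G01 X166.51 Y177.09
G01 X179.36 Y188.24
M5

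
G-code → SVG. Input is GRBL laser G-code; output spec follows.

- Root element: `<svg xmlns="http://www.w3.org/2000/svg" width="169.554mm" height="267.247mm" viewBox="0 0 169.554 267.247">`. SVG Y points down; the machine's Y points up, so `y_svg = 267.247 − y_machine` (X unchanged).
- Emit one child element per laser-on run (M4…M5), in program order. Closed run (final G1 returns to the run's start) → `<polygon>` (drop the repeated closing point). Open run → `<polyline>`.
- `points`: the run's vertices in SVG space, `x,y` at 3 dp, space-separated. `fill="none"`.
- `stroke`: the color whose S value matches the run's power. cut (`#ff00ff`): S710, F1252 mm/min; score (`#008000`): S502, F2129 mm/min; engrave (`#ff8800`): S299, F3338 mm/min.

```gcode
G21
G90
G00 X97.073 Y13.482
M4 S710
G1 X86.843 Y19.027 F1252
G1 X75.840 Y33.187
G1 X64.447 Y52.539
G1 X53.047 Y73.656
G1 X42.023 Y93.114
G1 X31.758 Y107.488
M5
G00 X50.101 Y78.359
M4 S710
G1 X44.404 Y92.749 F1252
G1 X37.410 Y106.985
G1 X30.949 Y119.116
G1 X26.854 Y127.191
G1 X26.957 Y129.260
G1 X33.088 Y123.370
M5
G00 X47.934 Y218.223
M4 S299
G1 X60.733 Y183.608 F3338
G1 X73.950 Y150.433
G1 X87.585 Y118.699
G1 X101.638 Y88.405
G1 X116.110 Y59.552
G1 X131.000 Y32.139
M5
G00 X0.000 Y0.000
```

<svg xmlns="http://www.w3.org/2000/svg" width="169.554mm" height="267.247mm" viewBox="0 0 169.554 267.247">
  <polyline points="97.073,253.765 86.843,248.220 75.840,234.060 64.447,214.708 53.047,193.591 42.023,174.133 31.758,159.759" fill="none" stroke="#ff00ff"/>
  <polyline points="50.101,188.888 44.404,174.498 37.410,160.262 30.949,148.131 26.854,140.056 26.957,137.987 33.088,143.877" fill="none" stroke="#ff00ff"/>
  <polyline points="47.934,49.024 60.733,83.639 73.950,116.814 87.585,148.548 101.638,178.842 116.110,207.695 131.000,235.108" fill="none" stroke="#ff8800"/>
</svg>

Each laser-on run becomes one SVG element. Flip Y back into SVG space with y_svg = 267.247 − y_machine.

Run 1: power S710 maps to stroke `#ff00ff` (cut). The run is open, so emit a `<polyline>` with points (Y-flipped): 97.073,253.765 86.843,248.220 75.840,234.060 64.447,214.708 53.047,193.591 42.023,174.133 31.758,159.759.

Run 2: the run's S710 means `#ff00ff` (cut). The run is open, so emit a `<polyline>` with points (Y-flipped): 50.101,188.888 44.404,174.498 37.410,160.262 30.949,148.131 26.854,140.056 26.957,137.987 33.088,143.877.

Run 3: the run's S299 means `#ff8800` (engrave). The run is open, so emit a `<polyline>` with points (Y-flipped): 47.934,49.024 60.733,83.639 73.950,116.814 87.585,148.548 101.638,178.842 116.110,207.695 131.000,235.108.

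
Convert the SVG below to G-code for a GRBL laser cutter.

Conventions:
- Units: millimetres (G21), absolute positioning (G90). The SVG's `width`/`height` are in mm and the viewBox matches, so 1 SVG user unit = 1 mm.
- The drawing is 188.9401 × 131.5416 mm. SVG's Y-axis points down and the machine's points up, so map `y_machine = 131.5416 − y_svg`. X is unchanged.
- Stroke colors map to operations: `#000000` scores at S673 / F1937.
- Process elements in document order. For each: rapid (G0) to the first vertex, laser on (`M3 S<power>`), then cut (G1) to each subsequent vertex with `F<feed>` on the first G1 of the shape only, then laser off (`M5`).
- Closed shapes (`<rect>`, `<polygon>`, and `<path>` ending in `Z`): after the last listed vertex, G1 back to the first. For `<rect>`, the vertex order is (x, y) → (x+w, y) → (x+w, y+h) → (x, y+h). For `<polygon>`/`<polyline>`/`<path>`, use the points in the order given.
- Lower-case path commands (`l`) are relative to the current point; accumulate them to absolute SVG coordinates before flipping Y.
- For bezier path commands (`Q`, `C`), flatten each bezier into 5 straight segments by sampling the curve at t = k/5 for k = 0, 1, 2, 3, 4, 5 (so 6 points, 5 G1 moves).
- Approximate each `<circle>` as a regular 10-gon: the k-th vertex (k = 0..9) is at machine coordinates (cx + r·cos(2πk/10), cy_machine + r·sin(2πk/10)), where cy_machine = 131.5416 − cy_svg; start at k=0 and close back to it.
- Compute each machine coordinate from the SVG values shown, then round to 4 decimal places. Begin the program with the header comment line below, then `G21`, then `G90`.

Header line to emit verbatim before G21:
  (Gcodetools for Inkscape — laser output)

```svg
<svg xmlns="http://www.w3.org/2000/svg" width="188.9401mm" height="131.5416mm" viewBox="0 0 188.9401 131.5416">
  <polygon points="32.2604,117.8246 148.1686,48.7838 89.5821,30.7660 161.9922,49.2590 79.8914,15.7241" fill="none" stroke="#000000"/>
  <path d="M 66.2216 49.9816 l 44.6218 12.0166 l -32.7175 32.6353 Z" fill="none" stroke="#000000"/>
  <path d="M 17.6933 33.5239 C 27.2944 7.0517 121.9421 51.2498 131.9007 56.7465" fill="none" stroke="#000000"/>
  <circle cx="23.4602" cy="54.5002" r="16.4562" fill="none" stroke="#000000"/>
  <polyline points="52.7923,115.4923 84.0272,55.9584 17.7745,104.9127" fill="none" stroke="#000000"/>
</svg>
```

1 u = 1 mm; y_m = 131.5416 − y.

[1] `<polygon>` closed polygon, #000000→score S673 F1937: (32.2604,13.7170) → (148.1686,82.7578) → (89.5821,100.7756) → (161.9922,82.2826) → (79.8914,115.8175) → (32.2604,13.7170) (closed)

[2] `<path>` regular polygon, #000000→score S673 F1937: (66.2216,81.5600) → (110.8434,69.5434) → (78.1259,36.9081) → (66.2216,81.5600) (closed)

[3] `<path>` cubic bezier, #000000→score S673 F1937: (17.6933,98.0177) → (32.3017,106.2956) → (59.1739,102.8624) → (90.1627,92.9680) → (117.1207,81.8623) → (131.9007,74.7951)

[4] `<circle>` circle, #000000→score S673 F1937: (39.9164,77.0414) → (36.7735,86.7141) → (28.5454,92.6922) → (18.3750,92.6922) → (10.1469,86.7141) → (7.0040,77.0414) → (10.1469,67.3687) → (18.3750,61.3906) → (28.5454,61.3906) → (36.7735,67.3687) → (39.9164,77.0414) (closed)

[5] `<polyline>` open polyline, #000000→score S673 F1937: (52.7923,16.0493) → (84.0272,75.5832) → (17.7745,26.6289)

(Gcodetools for Inkscape — laser output)
G21
G90
G0 X32.2604 Y13.7170
M3 S673
G1 X148.1686 Y82.7578 F1937
G1 X89.5821 Y100.7756
G1 X161.9922 Y82.2826
G1 X79.8914 Y115.8175
G1 X32.2604 Y13.7170
M5
G0 X66.2216 Y81.5600
M3 S673
G1 X110.8434 Y69.5434 F1937
G1 X78.1259 Y36.9081
G1 X66.2216 Y81.5600
M5
G0 X17.6933 Y98.0177
M3 S673
G1 X32.3017 Y106.2956 F1937
G1 X59.1739 Y102.8624
G1 X90.1627 Y92.9680
G1 X117.1207 Y81.8623
G1 X131.9007 Y74.7951
M5
G0 X39.9164 Y77.0414
M3 S673
G1 X36.7735 Y86.7141 F1937
G1 X28.5454 Y92.6922
G1 X18.3750 Y92.6922
G1 X10.1469 Y86.7141
G1 X7.0040 Y77.0414
G1 X10.1469 Y67.3687
G1 X18.3750 Y61.3906
G1 X28.5454 Y61.3906
G1 X36.7735 Y67.3687
G1 X39.9164 Y77.0414
M5
G0 X52.7923 Y16.0493
M3 S673
G1 X84.0272 Y75.5832 F1937
G1 X17.7745 Y26.6289
M5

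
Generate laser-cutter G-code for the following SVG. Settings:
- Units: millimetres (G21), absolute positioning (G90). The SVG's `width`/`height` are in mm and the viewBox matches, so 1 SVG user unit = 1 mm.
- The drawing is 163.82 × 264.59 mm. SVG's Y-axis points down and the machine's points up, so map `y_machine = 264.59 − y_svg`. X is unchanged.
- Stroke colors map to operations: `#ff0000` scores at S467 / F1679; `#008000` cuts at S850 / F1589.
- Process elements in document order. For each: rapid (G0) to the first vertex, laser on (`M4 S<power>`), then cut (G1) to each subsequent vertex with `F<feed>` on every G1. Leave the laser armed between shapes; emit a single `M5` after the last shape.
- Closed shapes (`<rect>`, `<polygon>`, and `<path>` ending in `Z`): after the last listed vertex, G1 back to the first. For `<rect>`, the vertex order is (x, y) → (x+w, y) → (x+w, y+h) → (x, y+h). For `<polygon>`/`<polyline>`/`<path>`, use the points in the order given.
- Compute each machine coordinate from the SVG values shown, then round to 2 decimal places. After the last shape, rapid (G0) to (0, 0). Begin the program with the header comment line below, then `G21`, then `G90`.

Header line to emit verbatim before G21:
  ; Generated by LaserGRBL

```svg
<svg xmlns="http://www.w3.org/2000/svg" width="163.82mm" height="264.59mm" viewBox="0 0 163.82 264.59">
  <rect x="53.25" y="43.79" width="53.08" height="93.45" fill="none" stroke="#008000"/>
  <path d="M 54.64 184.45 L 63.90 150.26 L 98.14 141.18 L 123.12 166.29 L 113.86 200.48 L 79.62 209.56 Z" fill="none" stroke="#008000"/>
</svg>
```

1 u = 1 mm; y_m = 264.59 − y.

[1] `<rect>` rectangle, #008000→cut S850 F1589: (53.25,220.80) → (106.33,220.80) → (106.33,127.35) → (53.25,127.35) → (53.25,220.80) (closed)

[2] `<path>` regular polygon, #008000→cut S850 F1589: (54.64,80.14) → (63.90,114.33) → (98.14,123.41) → (123.12,98.30) → (113.86,64.11) → (79.62,55.03) → (54.64,80.14) (closed)

; Generated by LaserGRBL
G21
G90
G0 X53.25 Y220.80
M4 S850
G1 X106.33 Y220.80 F1589
G1 X106.33 Y127.35 F1589
G1 X53.25 Y127.35 F1589
G1 X53.25 Y220.80 F1589
G0 X54.64 Y80.14
M4 S850
G1 X63.90 Y114.33 F1589
G1 X98.14 Y123.41 F1589
G1 X123.12 Y98.30 F1589
G1 X113.86 Y64.11 F1589
G1 X79.62 Y55.03 F1589
G1 X54.64 Y80.14 F1589
M5
G0 X0.00 Y0.00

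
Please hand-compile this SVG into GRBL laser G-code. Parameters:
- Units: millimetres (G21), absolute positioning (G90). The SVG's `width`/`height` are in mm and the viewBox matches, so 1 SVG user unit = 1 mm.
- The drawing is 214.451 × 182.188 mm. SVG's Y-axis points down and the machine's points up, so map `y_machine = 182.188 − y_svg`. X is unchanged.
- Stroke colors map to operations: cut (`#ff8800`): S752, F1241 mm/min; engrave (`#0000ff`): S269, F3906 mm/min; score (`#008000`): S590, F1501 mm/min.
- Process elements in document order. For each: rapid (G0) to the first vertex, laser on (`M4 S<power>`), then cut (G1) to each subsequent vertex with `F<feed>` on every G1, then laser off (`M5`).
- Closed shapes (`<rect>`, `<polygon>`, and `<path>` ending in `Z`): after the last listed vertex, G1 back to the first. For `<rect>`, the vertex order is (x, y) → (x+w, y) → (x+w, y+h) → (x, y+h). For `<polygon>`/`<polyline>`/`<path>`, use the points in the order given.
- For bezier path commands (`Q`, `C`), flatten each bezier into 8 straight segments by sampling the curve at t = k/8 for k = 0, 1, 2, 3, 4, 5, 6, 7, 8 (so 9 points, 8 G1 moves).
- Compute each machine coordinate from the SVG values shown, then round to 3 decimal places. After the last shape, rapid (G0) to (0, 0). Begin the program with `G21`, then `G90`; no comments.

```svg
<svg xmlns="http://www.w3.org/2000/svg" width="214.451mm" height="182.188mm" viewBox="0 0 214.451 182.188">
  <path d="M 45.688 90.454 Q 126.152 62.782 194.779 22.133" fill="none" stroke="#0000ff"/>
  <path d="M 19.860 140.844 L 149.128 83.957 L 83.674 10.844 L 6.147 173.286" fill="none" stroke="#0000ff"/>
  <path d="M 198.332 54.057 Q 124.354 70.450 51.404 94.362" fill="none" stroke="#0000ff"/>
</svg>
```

G21
G90
G0 X45.688 Y91.734
M4 S269
G1 X65.619 Y98.855 F3906
G1 X85.180 Y106.381 F3906
G1 X104.371 Y114.313 F3906
G1 X123.193 Y122.650 F3906
G1 X141.644 Y131.393 F3906
G1 X159.726 Y140.542 F3906
G1 X177.437 Y150.096 F3906
G1 X194.779 Y160.055 F3906
M5
G0 X19.860 Y41.344
M4 S269
G1 X149.128 Y98.231 F3906
G1 X83.674 Y171.344 F3906
G1 X6.147 Y8.902 F3906
M5
G0 X198.332 Y128.131
M4 S269
G1 X179.854 Y123.915 F3906
G1 X161.407 Y119.465 F3906
G1 X142.993 Y114.779 F3906
G1 X124.611 Y109.858 F3906
G1 X106.261 Y104.703 F3906
G1 X87.943 Y99.312 F3906
G1 X69.658 Y93.687 F3906
G1 X51.404 Y87.826 F3906
M5
G0 X0.000 Y0.000

1 u = 1 mm; y_m = 182.188 − y.

[1] `<path>` quadratic bezier, #0000ff→engrave S269 F3906: (45.688,91.734) → (65.619,98.855) → (85.180,106.381) → (104.371,114.313) → (123.193,122.650) → (141.644,131.393) → (159.726,140.542) → (177.437,150.096) → (194.779,160.055)

[2] `<path>` open polyline, #0000ff→engrave S269 F3906: (19.860,41.344) → (149.128,98.231) → (83.674,171.344) → (6.147,8.902)

[3] `<path>` quadratic bezier, #0000ff→engrave S269 F3906: (198.332,128.131) → (179.854,123.915) → (161.407,119.465) → (142.993,114.779) → (124.611,109.858) → (106.261,104.703) → (87.943,99.312) → (69.658,93.687) → (51.404,87.826)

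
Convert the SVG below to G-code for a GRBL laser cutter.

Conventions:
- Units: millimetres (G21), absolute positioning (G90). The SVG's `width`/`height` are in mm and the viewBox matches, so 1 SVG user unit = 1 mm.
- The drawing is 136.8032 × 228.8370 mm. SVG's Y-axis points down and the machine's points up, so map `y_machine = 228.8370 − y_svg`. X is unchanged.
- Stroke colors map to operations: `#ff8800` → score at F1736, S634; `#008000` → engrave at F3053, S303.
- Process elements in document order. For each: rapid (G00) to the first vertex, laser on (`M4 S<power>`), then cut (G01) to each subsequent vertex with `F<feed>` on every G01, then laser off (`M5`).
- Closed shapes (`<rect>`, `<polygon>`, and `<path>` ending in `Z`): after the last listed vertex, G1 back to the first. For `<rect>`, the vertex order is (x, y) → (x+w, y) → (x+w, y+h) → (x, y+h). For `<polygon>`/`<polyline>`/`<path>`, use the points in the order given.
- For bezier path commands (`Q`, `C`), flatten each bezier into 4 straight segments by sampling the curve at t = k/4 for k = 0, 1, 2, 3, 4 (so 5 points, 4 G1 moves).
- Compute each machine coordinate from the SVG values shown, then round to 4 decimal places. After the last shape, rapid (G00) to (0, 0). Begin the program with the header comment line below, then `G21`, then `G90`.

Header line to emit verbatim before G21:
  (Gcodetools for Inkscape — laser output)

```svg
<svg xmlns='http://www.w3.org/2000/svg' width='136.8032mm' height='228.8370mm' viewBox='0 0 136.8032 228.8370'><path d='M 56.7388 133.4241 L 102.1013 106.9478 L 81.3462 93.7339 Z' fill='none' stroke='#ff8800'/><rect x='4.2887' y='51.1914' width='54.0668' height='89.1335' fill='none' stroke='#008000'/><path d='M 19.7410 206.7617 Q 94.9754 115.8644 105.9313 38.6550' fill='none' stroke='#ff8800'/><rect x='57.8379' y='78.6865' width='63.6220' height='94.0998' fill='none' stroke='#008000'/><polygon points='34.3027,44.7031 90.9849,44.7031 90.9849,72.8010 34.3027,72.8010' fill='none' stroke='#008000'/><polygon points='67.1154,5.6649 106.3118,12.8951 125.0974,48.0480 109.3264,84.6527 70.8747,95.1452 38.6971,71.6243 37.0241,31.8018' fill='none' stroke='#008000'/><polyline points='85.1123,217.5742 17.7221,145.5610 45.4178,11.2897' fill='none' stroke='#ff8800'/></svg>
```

Since the viewBox matches the mm dimensions, user units are millimetres directly. The only transform is the Y-flip y_m = 228.8370 − y_svg.

Shape 1 is a closed polygon drawn with `<path>`. Its stroke #ff8800 means score at S634, F1736. After flipping Y the toolpath is (56.7388,95.4129) → (102.1013,121.8892) → (81.3462,135.1031) → (56.7388,95.4129), returning to the start.

Shape 2 is a rectangle drawn with `<rect>`. Its stroke #008000 means engrave at S303, F3053. After flipping Y the toolpath is (4.2887,177.6456) → (58.3555,177.6456) → (58.3555,88.5121) → (4.2887,88.5121) → (4.2887,177.6456), returning to the start.

Shape 3 is a quadratic bezier drawn with `<path>`. Its stroke #ff8800 means score at S634, F1736. After flipping Y the toolpath is (19.7410,22.0753) → (53.3408,66.6685) → (78.9058,109.5506) → (96.4359,150.7218) → (105.9313,190.1820).

Shape 4 is a rectangle drawn with `<rect>`. Its stroke #008000 means engrave at S303, F3053. After flipping Y the toolpath is (57.8379,150.1505) → (121.4599,150.1505) → (121.4599,56.0507) → (57.8379,56.0507) → (57.8379,150.1505), returning to the start.

Shape 5 is a rectangle drawn with `<polygon>`. Its stroke #008000 means engrave at S303, F3053. After flipping Y the toolpath is (34.3027,184.1339) → (90.9849,184.1339) → (90.9849,156.0360) → (34.3027,156.0360) → (34.3027,184.1339), returning to the start.

Shape 6 is a regular polygon drawn with `<polygon>`. Its stroke #008000 means engrave at S303, F3053. After flipping Y the toolpath is (67.1154,223.1721) → (106.3118,215.9419) → (125.0974,180.7890) → (109.3264,144.1843) → (70.8747,133.6918) → (38.6971,157.2127) → (37.0241,197.0352) → (67.1154,223.1721), returning to the start.

Shape 7 is a open polyline drawn with `<polyline>`. Its stroke #ff8800 means score at S634, F1736. After flipping Y the toolpath is (85.1123,11.2628) → (17.7221,83.2760) → (45.4178,217.5473).

(Gcodetools for Inkscape — laser output)
G21
G90
G00 X56.7388 Y95.4129
M4 S634
G01 X102.1013 Y121.8892 F1736
G01 X81.3462 Y135.1031 F1736
G01 X56.7388 Y95.4129 F1736
M5
G00 X4.2887 Y177.6456
M4 S303
G01 X58.3555 Y177.6456 F3053
G01 X58.3555 Y88.5121 F3053
G01 X4.2887 Y88.5121 F3053
G01 X4.2887 Y177.6456 F3053
M5
G00 X19.7410 Y22.0753
M4 S634
G01 X53.3408 Y66.6685 F1736
G01 X78.9058 Y109.5506 F1736
G01 X96.4359 Y150.7218 F1736
G01 X105.9313 Y190.1820 F1736
M5
G00 X57.8379 Y150.1505
M4 S303
G01 X121.4599 Y150.1505 F3053
G01 X121.4599 Y56.0507 F3053
G01 X57.8379 Y56.0507 F3053
G01 X57.8379 Y150.1505 F3053
M5
G00 X34.3027 Y184.1339
M4 S303
G01 X90.9849 Y184.1339 F3053
G01 X90.9849 Y156.0360 F3053
G01 X34.3027 Y156.0360 F3053
G01 X34.3027 Y184.1339 F3053
M5
G00 X67.1154 Y223.1721
M4 S303
G01 X106.3118 Y215.9419 F3053
G01 X125.0974 Y180.7890 F3053
G01 X109.3264 Y144.1843 F3053
G01 X70.8747 Y133.6918 F3053
G01 X38.6971 Y157.2127 F3053
G01 X37.0241 Y197.0352 F3053
G01 X67.1154 Y223.1721 F3053
M5
G00 X85.1123 Y11.2628
M4 S634
G01 X17.7221 Y83.2760 F1736
G01 X45.4178 Y217.5473 F1736
M5
G00 X0.0000 Y0.0000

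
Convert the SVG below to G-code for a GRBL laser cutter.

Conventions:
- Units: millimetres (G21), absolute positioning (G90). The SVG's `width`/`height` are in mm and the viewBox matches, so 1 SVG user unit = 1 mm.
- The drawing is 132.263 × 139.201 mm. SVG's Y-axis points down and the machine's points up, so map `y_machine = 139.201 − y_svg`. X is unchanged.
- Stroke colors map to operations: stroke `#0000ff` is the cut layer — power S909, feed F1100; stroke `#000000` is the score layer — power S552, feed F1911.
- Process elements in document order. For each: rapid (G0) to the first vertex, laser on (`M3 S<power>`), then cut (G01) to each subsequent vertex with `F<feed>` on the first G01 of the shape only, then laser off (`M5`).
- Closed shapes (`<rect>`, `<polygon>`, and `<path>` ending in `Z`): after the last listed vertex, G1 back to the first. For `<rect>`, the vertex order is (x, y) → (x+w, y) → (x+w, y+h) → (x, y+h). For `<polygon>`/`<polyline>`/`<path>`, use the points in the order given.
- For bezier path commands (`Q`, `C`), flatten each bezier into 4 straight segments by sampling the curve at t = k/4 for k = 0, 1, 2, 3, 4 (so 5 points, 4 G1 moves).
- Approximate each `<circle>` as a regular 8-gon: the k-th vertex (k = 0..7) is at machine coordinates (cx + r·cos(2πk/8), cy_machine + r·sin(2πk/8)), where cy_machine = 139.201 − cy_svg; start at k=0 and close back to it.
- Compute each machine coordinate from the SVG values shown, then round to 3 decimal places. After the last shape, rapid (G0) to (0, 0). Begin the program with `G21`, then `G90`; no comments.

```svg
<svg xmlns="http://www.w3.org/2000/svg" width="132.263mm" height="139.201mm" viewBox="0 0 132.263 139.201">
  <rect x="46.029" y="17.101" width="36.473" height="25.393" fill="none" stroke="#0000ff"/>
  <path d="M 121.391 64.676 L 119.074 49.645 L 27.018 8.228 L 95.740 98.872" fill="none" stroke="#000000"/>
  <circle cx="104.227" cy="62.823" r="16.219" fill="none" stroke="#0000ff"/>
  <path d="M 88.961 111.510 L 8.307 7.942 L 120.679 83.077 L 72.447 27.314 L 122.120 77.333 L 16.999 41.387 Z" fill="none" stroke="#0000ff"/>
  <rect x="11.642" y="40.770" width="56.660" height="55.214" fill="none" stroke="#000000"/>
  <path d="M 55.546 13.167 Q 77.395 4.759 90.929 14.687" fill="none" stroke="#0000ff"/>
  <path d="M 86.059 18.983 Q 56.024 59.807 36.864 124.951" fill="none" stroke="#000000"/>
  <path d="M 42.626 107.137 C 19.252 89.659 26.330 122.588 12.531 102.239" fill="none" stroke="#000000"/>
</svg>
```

Since the viewBox matches the mm dimensions, user units are millimetres directly. The only transform is the Y-flip y_m = 139.201 − y_svg.

Shape 1 is a rectangle drawn with `<rect>`. Its stroke #0000ff means cut at S909, F1100. After flipping Y the toolpath is (46.029,122.100) → (82.502,122.100) → (82.502,96.707) → (46.029,96.707) → (46.029,122.100), returning to the start.

Shape 2 is a open polyline drawn with `<path>`. Its stroke #000000 means score at S552, F1911. After flipping Y the toolpath is (121.391,74.525) → (119.074,89.556) → (27.018,130.973) → (95.740,40.329).

Shape 3 is a circle drawn with `<circle>`. Its stroke #0000ff means cut at S909, F1100. After flipping Y the toolpath is (120.446,76.378) → (115.696,87.847) → (104.227,92.597) → (92.758,87.847) → (88.008,76.378) → (92.758,64.909) → (104.227,60.159) → (115.696,64.909) → (120.446,76.378), returning to the start.

Shape 4 is a closed polygon drawn with `<path>`. Its stroke #0000ff means cut at S909, F1100. After flipping Y the toolpath is (88.961,27.691) → (8.307,131.259) → (120.679,56.124) → (72.447,111.887) → (122.120,61.868) → (16.999,97.814) → (88.961,27.691), returning to the start.

Shape 5 is a rectangle drawn with `<rect>`. Its stroke #000000 means score at S552, F1911. After flipping Y the toolpath is (11.642,98.431) → (68.302,98.431) → (68.302,43.217) → (11.642,43.217) → (11.642,98.431), returning to the start.

Shape 6 is a quadratic bezier drawn with `<path>`. Its stroke #0000ff means cut at S909, F1100. After flipping Y the toolpath is (55.546,126.034) → (65.951,129.092) → (75.316,129.858) → (83.642,128.332) → (90.929,124.514).

Shape 7 is a quadratic bezier drawn with `<path>`. Its stroke #000000 means score at S552, F1911. After flipping Y the toolpath is (86.059,120.218) → (71.721,98.286) → (58.743,73.314) → (47.124,45.302) → (36.864,14.250).

Shape 8 is a cubic bezier drawn with `<path>`. Its stroke #000000 means score at S552, F1911. After flipping Y the toolpath is (42.626,32.064) → (30.003,37.341) → (23.988,33.436) → (19.768,30.070) → (12.531,36.962).

G21
G90
G0 X46.029 Y122.100
M3 S909
G01 X82.502 Y122.100 F1100
G01 X82.502 Y96.707
G01 X46.029 Y96.707
G01 X46.029 Y122.100
M5
G0 X121.391 Y74.525
M3 S552
G01 X119.074 Y89.556 F1911
G01 X27.018 Y130.973
G01 X95.740 Y40.329
M5
G0 X120.446 Y76.378
M3 S909
G01 X115.696 Y87.847 F1100
G01 X104.227 Y92.597
G01 X92.758 Y87.847
G01 X88.008 Y76.378
G01 X92.758 Y64.909
G01 X104.227 Y60.159
G01 X115.696 Y64.909
G01 X120.446 Y76.378
M5
G0 X88.961 Y27.691
M3 S909
G01 X8.307 Y131.259 F1100
G01 X120.679 Y56.124
G01 X72.447 Y111.887
G01 X122.120 Y61.868
G01 X16.999 Y97.814
G01 X88.961 Y27.691
M5
G0 X11.642 Y98.431
M3 S552
G01 X68.302 Y98.431 F1911
G01 X68.302 Y43.217
G01 X11.642 Y43.217
G01 X11.642 Y98.431
M5
G0 X55.546 Y126.034
M3 S909
G01 X65.951 Y129.092 F1100
G01 X75.316 Y129.858
G01 X83.642 Y128.332
G01 X90.929 Y124.514
M5
G0 X86.059 Y120.218
M3 S552
G01 X71.721 Y98.286 F1911
G01 X58.743 Y73.314
G01 X47.124 Y45.302
G01 X36.864 Y14.250
M5
G0 X42.626 Y32.064
M3 S552
G01 X30.003 Y37.341 F1911
G01 X23.988 Y33.436
G01 X19.768 Y30.070
G01 X12.531 Y36.962
M5
G0 X0.000 Y0.000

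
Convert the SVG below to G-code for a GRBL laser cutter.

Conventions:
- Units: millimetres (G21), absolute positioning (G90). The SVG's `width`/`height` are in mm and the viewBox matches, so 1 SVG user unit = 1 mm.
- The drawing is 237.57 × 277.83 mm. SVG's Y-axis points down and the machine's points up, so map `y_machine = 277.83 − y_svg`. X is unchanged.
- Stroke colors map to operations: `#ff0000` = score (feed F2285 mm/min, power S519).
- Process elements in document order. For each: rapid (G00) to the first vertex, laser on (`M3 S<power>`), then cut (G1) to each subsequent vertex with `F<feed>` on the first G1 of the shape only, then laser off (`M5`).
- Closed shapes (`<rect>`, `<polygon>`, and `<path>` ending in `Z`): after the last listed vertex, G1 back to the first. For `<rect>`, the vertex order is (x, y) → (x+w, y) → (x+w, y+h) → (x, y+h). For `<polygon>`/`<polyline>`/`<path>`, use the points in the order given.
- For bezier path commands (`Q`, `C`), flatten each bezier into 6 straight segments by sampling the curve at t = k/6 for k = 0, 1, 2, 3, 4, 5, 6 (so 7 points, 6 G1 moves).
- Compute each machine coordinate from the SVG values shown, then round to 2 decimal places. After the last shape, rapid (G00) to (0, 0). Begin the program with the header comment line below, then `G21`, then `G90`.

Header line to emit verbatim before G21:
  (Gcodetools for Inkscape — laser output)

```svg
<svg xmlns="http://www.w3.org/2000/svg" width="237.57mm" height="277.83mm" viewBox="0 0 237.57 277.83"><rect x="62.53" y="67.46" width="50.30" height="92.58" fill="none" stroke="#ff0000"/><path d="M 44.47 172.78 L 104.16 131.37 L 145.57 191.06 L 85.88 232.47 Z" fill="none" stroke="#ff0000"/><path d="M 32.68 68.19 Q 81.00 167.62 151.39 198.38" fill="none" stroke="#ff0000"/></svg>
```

viewBox `0 0 237.57 277.83` with mm width/height → 1 unit = 1 mm. Flip: y_m = 277.83 − y_svg.

**Shape 1** — `<rect>` rectangle, stroke `#ff0000` → score (S519, F2285). Machine vertices: (62.53,210.37) → (112.83,210.37) → (112.83,117.79) → (62.53,117.79) → (62.53,210.37). Closed: final G1 returns to the first vertex.

**Shape 2** — `<path>` regular polygon, stroke `#ff0000` → score (S519, F2285). Machine vertices: (44.47,105.05) → (104.16,146.46) → (145.57,86.77) → (85.88,45.36) → (44.47,105.05). Closed: final G1 returns to the first vertex.

**Shape 3** — `<path>` quadratic bezier, stroke `#ff0000` → score (S519, F2285). Control points (SVG): P0=(32.68,68.19), P1=(81.00,167.62), P2=(151.39,198.38); sampled at t=k/6. Machine vertices: (32.68,209.64) → (49.40,178.40) → (67.35,150.98) → (86.52,127.38) → (106.92,107.59) → (128.54,91.61) → (151.39,79.45). Open path.

(Gcodetools for Inkscape — laser output)
G21
G90
G00 X62.53 Y210.37
M3 S519
G1 X112.83 Y210.37 F2285
G1 X112.83 Y117.79
G1 X62.53 Y117.79
G1 X62.53 Y210.37
M5
G00 X44.47 Y105.05
M3 S519
G1 X104.16 Y146.46 F2285
G1 X145.57 Y86.77
G1 X85.88 Y45.36
G1 X44.47 Y105.05
M5
G00 X32.68 Y209.64
M3 S519
G1 X49.40 Y178.40 F2285
G1 X67.35 Y150.98
G1 X86.52 Y127.38
G1 X106.92 Y107.59
G1 X128.54 Y91.61
G1 X151.39 Y79.45
M5
G00 X0.00 Y0.00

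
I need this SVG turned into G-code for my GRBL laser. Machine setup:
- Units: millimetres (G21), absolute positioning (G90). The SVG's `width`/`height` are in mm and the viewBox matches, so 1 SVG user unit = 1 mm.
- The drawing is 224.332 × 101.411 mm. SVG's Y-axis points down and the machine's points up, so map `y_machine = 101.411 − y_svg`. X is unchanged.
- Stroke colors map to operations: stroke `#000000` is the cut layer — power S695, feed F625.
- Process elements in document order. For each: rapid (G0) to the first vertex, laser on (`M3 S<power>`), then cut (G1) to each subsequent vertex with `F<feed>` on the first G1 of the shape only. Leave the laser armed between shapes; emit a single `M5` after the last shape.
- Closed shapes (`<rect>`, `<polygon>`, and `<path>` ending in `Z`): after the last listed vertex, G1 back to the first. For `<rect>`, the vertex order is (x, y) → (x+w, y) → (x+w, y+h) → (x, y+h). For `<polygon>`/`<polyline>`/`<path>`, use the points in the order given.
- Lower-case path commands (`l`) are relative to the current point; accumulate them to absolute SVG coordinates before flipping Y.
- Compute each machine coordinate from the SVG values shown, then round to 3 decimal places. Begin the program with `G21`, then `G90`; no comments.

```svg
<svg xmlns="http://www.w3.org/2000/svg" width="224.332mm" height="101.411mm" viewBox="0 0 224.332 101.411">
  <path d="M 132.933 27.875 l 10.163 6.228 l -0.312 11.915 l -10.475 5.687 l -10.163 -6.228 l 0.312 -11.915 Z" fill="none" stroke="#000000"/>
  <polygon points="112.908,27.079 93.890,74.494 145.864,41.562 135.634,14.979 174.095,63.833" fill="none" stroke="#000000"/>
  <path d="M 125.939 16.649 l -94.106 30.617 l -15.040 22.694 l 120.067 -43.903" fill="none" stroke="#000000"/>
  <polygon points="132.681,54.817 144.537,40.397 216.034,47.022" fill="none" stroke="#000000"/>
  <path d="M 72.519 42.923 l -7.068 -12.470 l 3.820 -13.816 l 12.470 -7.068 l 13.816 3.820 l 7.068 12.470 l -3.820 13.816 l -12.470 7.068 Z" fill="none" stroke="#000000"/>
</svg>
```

G21
G90
G0 X132.933 Y73.536
M3 S695
G1 X143.096 Y67.308 F625
G1 X142.784 Y55.393
G1 X132.309 Y49.706
G1 X122.146 Y55.934
G1 X122.458 Y67.849
G1 X132.933 Y73.536
G0 X112.908 Y74.332
M3 S695
G1 X93.890 Y26.917 F625
G1 X145.864 Y59.849
G1 X135.634 Y86.432
G1 X174.095 Y37.578
G1 X112.908 Y74.332
G0 X125.939 Y84.762
M3 S695
G1 X31.833 Y54.145 F625
G1 X16.793 Y31.451
G1 X136.860 Y75.354
G0 X132.681 Y46.594
M3 S695
G1 X144.537 Y61.014 F625
G1 X216.034 Y54.389
G1 X132.681 Y46.594
G0 X72.519 Y58.488
M3 S695
G1 X65.451 Y70.958 F625
G1 X69.271 Y84.774
G1 X81.741 Y91.842
G1 X95.557 Y88.022
G1 X102.625 Y75.552
G1 X98.805 Y61.736
G1 X86.335 Y54.668
G1 X72.519 Y58.488
M5

Since the viewBox matches the mm dimensions, user units are millimetres directly. The only transform is the Y-flip y_m = 101.411 − y_svg.

Shape 1 is a regular polygon drawn with `<path>`. Its stroke #000000 means cut at S695, F625. After flipping Y the toolpath is (132.933,73.536) → (143.096,67.308) → (142.784,55.393) → (132.309,49.706) → (122.146,55.934) → (122.458,67.849) → (132.933,73.536), returning to the start.

Shape 2 is a closed polygon drawn with `<polygon>`. Its stroke #000000 means cut at S695, F625. After flipping Y the toolpath is (112.908,74.332) → (93.890,26.917) → (145.864,59.849) → (135.634,86.432) → (174.095,37.578) → (112.908,74.332), returning to the start.

Shape 3 is a open polyline drawn with `<path>`. Its stroke #000000 means cut at S695, F625. After flipping Y the toolpath is (125.939,84.762) → (31.833,54.145) → (16.793,31.451) → (136.860,75.354).

Shape 4 is a closed polygon drawn with `<polygon>`. Its stroke #000000 means cut at S695, F625. After flipping Y the toolpath is (132.681,46.594) → (144.537,61.014) → (216.034,54.389) → (132.681,46.594), returning to the start.

Shape 5 is a regular polygon drawn with `<path>`. Its stroke #000000 means cut at S695, F625. After flipping Y the toolpath is (72.519,58.488) → (65.451,70.958) → (69.271,84.774) → (81.741,91.842) → (95.557,88.022) → (102.625,75.552) → (98.805,61.736) → (86.335,54.668) → (72.519,58.488), returning to the start.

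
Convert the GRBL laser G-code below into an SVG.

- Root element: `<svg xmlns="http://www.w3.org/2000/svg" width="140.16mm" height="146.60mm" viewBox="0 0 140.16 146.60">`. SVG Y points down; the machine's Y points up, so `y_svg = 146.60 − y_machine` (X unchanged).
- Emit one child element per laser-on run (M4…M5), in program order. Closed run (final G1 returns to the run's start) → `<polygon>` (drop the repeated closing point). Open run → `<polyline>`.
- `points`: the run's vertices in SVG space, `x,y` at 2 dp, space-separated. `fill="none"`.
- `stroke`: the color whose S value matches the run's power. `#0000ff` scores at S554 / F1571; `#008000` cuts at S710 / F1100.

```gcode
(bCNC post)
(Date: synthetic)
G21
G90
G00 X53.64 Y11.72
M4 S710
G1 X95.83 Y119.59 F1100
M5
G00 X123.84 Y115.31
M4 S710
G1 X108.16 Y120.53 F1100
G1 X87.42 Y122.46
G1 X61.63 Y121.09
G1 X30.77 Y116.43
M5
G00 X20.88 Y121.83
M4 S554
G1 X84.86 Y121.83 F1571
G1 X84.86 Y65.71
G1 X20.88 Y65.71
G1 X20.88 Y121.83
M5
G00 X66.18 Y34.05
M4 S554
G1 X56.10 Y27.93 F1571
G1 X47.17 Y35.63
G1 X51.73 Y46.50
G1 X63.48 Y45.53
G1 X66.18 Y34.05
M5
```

y_svg = 146.60 − y_m.

[1] S710→`#008000` (cut); open run; points: 53.64,134.88 95.83,27.01

[2] S710→`#008000` (cut); open run; points: 123.84,31.29 108.16,26.07 87.42,24.14 61.63,25.51 30.77,30.17

[3] S554→`#0000ff` (score); closed run; points: 20.88,24.77 84.86,24.77 84.86,80.89 20.88,80.89

[4] S554→`#0000ff` (score); closed run; points: 66.18,112.55 56.10,118.67 47.17,110.97 51.73,100.10 63.48,101.07

<svg xmlns="http://www.w3.org/2000/svg" width="140.16mm" height="146.60mm" viewBox="0 0 140.16 146.60">
  <polyline points="53.64,134.88 95.83,27.01" fill="none" stroke="#008000"/>
  <polyline points="123.84,31.29 108.16,26.07 87.42,24.14 61.63,25.51 30.77,30.17" fill="none" stroke="#008000"/>
  <polygon points="20.88,24.77 84.86,24.77 84.86,80.89 20.88,80.89" fill="none" stroke="#0000ff"/>
  <polygon points="66.18,112.55 56.10,118.67 47.17,110.97 51.73,100.10 63.48,101.07" fill="none" stroke="#0000ff"/>
</svg>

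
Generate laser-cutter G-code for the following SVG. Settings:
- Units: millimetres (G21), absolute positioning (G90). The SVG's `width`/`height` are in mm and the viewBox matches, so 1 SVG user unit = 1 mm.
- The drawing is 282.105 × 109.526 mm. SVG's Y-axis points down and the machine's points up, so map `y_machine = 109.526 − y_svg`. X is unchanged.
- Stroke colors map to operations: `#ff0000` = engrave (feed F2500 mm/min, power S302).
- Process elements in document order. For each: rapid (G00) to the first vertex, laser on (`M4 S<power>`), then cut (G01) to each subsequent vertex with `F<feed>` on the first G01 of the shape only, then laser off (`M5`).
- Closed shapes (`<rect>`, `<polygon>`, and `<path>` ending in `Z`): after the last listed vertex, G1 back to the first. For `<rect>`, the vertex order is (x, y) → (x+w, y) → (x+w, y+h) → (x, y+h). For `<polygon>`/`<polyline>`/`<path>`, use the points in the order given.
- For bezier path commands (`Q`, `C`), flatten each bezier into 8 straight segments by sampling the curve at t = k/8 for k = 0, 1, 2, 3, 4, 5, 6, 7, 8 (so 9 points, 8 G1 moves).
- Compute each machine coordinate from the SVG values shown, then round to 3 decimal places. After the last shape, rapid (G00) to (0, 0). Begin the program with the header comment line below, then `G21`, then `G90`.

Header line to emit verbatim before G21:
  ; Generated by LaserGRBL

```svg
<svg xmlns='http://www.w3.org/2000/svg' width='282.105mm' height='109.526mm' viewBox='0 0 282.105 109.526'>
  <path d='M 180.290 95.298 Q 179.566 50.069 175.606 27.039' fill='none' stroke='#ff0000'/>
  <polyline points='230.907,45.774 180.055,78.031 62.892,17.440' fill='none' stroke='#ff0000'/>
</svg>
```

; Generated by LaserGRBL
G21
G90
G00 X180.290 Y14.228
M4 S302
G01 X180.058 Y25.188 F2500
G01 X179.726 Y35.455
G01 X179.292 Y45.028
G01 X178.757 Y53.907
G01 X178.121 Y62.093
G01 X177.384 Y69.585
G01 X176.545 Y76.383
G01 X175.606 Y82.487
M5
G00 X230.907 Y63.752
M4 S302
G01 X180.055 Y31.495 F2500
G01 X62.892 Y92.086
M5
G00 X0.000 Y0.000

1 u = 1 mm; y_m = 109.526 − y.

[1] `<path>` quadratic bezier, #ff0000→engrave S302 F2500: (180.290,14.228) → (180.058,25.188) → (179.726,35.455) → (179.292,45.028) → (178.757,53.907) → (178.121,62.093) → (177.384,69.585) → (176.545,76.383) → (175.606,82.487)

[2] `<polyline>` open polyline, #ff0000→engrave S302 F2500: (230.907,63.752) → (180.055,31.495) → (62.892,92.086)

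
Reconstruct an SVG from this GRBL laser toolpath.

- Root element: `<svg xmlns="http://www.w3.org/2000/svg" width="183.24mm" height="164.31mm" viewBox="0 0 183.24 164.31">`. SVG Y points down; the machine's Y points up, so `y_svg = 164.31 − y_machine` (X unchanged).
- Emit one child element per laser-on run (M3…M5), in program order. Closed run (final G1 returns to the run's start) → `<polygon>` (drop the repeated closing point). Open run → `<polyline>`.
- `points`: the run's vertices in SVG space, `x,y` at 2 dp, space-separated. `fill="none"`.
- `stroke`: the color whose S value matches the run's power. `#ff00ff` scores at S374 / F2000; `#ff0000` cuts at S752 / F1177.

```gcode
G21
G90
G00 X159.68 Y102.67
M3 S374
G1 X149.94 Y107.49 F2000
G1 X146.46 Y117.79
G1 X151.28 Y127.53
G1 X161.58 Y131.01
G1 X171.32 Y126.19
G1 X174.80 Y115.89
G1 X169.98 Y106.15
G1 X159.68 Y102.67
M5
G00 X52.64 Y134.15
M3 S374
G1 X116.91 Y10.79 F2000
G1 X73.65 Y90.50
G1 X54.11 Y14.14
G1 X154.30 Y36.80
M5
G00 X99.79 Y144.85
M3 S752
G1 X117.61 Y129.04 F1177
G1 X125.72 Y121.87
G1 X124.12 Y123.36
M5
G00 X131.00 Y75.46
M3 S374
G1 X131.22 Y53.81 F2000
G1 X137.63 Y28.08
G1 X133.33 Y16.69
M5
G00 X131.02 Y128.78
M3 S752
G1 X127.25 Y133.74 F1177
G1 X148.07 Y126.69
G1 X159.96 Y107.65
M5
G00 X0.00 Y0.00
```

<svg xmlns="http://www.w3.org/2000/svg" width="183.24mm" height="164.31mm" viewBox="0 0 183.24 164.31">
  <polygon points="159.68,61.64 149.94,56.82 146.46,46.52 151.28,36.78 161.58,33.30 171.32,38.12 174.80,48.42 169.98,58.16" fill="none" stroke="#ff00ff"/>
  <polyline points="52.64,30.16 116.91,153.52 73.65,73.81 54.11,150.17 154.30,127.51" fill="none" stroke="#ff00ff"/>
  <polyline points="99.79,19.46 117.61,35.27 125.72,42.44 124.12,40.95" fill="none" stroke="#ff0000"/>
  <polyline points="131.00,88.85 131.22,110.50 137.63,136.23 133.33,147.62" fill="none" stroke="#ff00ff"/>
  <polyline points="131.02,35.53 127.25,30.57 148.07,37.62 159.96,56.66" fill="none" stroke="#ff0000"/>
</svg>

y_svg = 164.31 − y_m.

[1] S374→`#ff00ff` (score); closed run; points: 159.68,61.64 149.94,56.82 146.46,46.52 151.28,36.78 161.58,33.30 171.32,38.12 174.80,48.42 169.98,58.16

[2] S374→`#ff00ff` (score); open run; points: 52.64,30.16 116.91,153.52 73.65,73.81 54.11,150.17 154.30,127.51

[3] S752→`#ff0000` (cut); open run; points: 99.79,19.46 117.61,35.27 125.72,42.44 124.12,40.95

[4] S374→`#ff00ff` (score); open run; points: 131.00,88.85 131.22,110.50 137.63,136.23 133.33,147.62

[5] S752→`#ff0000` (cut); open run; points: 131.02,35.53 127.25,30.57 148.07,37.62 159.96,56.66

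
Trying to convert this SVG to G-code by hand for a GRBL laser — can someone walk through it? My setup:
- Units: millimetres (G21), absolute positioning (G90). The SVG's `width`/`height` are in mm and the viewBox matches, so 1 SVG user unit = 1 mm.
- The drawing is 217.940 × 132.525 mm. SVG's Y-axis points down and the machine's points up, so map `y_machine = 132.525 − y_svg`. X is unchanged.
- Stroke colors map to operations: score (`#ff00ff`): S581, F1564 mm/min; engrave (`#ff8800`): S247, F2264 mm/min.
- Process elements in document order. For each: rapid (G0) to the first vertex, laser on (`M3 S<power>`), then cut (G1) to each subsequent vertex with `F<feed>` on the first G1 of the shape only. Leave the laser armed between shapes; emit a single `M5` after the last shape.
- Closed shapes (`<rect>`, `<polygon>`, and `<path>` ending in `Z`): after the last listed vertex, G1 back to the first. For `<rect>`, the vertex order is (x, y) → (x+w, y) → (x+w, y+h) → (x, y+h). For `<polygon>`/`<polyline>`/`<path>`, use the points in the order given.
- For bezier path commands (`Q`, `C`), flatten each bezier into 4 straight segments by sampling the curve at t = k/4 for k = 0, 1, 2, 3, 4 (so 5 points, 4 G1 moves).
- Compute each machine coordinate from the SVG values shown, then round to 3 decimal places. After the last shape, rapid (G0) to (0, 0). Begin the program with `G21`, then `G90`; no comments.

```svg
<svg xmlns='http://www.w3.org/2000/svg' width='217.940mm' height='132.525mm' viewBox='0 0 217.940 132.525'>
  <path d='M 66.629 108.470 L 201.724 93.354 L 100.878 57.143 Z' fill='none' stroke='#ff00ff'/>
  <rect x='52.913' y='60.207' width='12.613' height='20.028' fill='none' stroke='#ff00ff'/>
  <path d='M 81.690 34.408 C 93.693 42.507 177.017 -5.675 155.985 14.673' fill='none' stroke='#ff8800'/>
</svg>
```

G21
G90
G0 X66.629 Y24.055
M3 S581
G1 X201.724 Y39.171 F1564
G1 X100.878 Y75.382
G1 X66.629 Y24.055
G0 X52.913 Y72.318
M3 S581
G1 X65.526 Y72.318 F1564
G1 X65.526 Y52.290
G1 X52.913 Y52.290
G1 X52.913 Y72.318
G0 X81.690 Y98.117
M3 S247
G1 X101.320 Y100.645 F2264
G1 X131.226 Y112.578
G1 X154.937 Y122.214
G1 X155.985 Y117.852
M5
G0 X0.000 Y0.000

Since the viewBox matches the mm dimensions, user units are millimetres directly. The only transform is the Y-flip y_m = 132.525 − y_svg.

Shape 1 is a closed polygon drawn with `<path>`. Its stroke #ff00ff means score at S581, F1564. After flipping Y the toolpath is (66.629,24.055) → (201.724,39.171) → (100.878,75.382) → (66.629,24.055), returning to the start.

Shape 2 is a rectangle drawn with `<rect>`. Its stroke #ff00ff means score at S581, F1564. After flipping Y the toolpath is (52.913,72.318) → (65.526,72.318) → (65.526,52.290) → (52.913,52.290) → (52.913,72.318), returning to the start.

Shape 3 is a cubic bezier drawn with `<path>`. Its stroke #ff8800 means engrave at S247, F2264. After flipping Y the toolpath is (81.690,98.117) → (101.320,100.645) → (131.226,112.578) → (154.937,122.214) → (155.985,117.852).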